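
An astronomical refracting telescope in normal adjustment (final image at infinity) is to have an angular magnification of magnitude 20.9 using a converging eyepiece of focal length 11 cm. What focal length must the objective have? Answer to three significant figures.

|M| = f_obj/|f_eye|, so f_obj = |M| x |f_eye| = 20.9 x 11 = 229.900 cm.

230 cm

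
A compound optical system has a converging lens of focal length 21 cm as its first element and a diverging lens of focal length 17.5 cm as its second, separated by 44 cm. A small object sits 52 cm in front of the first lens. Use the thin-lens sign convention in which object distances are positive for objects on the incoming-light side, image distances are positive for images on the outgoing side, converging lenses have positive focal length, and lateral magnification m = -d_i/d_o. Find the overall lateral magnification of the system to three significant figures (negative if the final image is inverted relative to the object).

Lens 1: 1/d_i1 = 1/f_1 - 1/d_o1 = 1/21 - 1/52 = 0.02839 cm^-1, so d_i1 = 35.226 cm.
m_1 = -(35.226)/52 = -0.6774.
That image sits 8.774 cm in front of the second lens, so d_o2 = 8.774 cm.
Lens 2: 1/d_i2 = 1/f_2 - 1/d_o2 = 1/(-17.5) - 1/(8.774) = -0.17111 cm^-1, so d_i2 = -5.844 cm.
m_2 = -(-5.844)/(8.774) = 0.6661.
Total m = m_1 x m_2 = (-0.6774)(0.6661) = -0.4512.

-0.451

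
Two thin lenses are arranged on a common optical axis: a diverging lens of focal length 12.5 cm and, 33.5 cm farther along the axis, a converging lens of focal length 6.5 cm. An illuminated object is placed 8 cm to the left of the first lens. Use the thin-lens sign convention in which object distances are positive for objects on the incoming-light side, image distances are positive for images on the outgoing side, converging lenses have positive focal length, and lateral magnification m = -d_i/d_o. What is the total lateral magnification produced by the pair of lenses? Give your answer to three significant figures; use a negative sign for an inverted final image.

-0.124

Lens 1: 1/d_i1 = 1/f_1 - 1/d_o1 = 1/(-12.5) - 1/8 = -0.20500 cm^-1, so d_i1 = -4.878 cm.
m_1 = -(-4.878)/8 = 0.6098.
With d_i1 < 0 the first image is virtual and lies on the object side; the object distance for lens 2 is d_o2 = 33.5 - (-4.878) = 38.378 cm.
Lens 2: 1/d_i2 = 1/f_2 - 1/d_o2 = 1/6.5 - 1/(38.378) = 0.12779 cm^-1, so d_i2 = 7.825 cm.
m_2 = -(7.825)/(38.378) = -0.2039.
Total m = m_1 x m_2 = (0.6098)(-0.2039) = -0.1243.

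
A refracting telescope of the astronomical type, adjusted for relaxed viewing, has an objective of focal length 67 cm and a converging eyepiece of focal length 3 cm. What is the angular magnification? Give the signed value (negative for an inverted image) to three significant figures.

M = -f_obj/f_eye = -67/(3) = -22.333.

-22.3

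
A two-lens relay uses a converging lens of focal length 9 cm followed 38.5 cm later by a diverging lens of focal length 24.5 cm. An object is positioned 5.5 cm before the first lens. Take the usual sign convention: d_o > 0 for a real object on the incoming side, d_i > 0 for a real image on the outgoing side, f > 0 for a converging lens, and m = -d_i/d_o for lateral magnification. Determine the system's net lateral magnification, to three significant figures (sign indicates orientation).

First lens: d_i1 = 1/(1/9 - 1/5.5) = -14.143 cm.
m_1 = -(-14.143)/5.5 = 2.5714.
The intermediate image is virtual, 14.143 cm to the left of lens 1, so d_o2 = L - d_i1 = 38.5 - (-14.143) = 52.643 cm.
Second lens: d_i2 = 1/(1/(-24.5) - 1/(52.643)) = -16.719 cm.
m_2 = -(-16.719)/(52.643) = 0.3176.
Overall magnification: m = m_1 m_2 = 0.8167.

0.817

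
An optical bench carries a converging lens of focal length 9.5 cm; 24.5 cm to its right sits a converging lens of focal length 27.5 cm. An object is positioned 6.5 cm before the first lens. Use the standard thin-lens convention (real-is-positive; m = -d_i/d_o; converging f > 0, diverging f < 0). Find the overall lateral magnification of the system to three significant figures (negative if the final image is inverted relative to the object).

-4.95

First lens: d_i1 = 1/(1/9.5 - 1/6.5) = -20.583 cm.
m_1 = -(-20.583)/6.5 = 3.1667.
With d_i1 < 0 the first image is virtual and lies on the object side; the object distance for lens 2 is d_o2 = 24.5 - (-20.583) = 45.083 cm.
Second lens: d_i2 = 1/(1/27.5 - 1/(45.083)) = 70.509 cm.
m_2 = -(70.509)/(45.083) = -1.5640.
Overall magnification: m = m_1 m_2 = -4.9526.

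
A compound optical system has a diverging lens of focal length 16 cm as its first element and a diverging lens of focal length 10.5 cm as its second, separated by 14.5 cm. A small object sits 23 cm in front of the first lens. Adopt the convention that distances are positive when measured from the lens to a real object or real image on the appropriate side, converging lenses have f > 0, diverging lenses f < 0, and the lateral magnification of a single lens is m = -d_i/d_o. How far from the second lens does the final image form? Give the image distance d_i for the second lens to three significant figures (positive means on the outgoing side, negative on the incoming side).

-7.30 cm

First lens: d_i1 = 1/(1/(-16) - 1/23) = -9.436 cm.
The intermediate image is virtual, 9.436 cm to the left of lens 1, so d_o2 = L - d_i1 = 14.5 - (-9.436) = 23.936 cm.
Second lens: d_i2 = 1/(1/(-10.5) - 1/(23.936)) = -7.298 cm.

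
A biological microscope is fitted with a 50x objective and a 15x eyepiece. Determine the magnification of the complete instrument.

750

The overall magnification of a compound microscope is the product of the objective and eyepiece magnifications:
M = M_obj x M_eye = 50 x 15 = 750.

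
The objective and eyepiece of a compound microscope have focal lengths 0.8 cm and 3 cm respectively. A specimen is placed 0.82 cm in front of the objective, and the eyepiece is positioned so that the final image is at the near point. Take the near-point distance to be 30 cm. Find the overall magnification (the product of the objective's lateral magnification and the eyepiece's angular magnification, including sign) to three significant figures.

Objective: 1/d_i = 1/f_obj - 1/d_o = 1/0.8 - 1/0.82 = 0.03049 cm^-1, so d_i = 32.800 cm.
m_obj = -d_i/d_o = -32.800/0.82 = -40.000.
Eyepiece angular magnification (image at near point): M_eye = 1 + D/f_e = 1 + 30/3 = 11.000.
Overall M = m_obj x M_eye = (-40.000)(11.000) = -440.00.

-440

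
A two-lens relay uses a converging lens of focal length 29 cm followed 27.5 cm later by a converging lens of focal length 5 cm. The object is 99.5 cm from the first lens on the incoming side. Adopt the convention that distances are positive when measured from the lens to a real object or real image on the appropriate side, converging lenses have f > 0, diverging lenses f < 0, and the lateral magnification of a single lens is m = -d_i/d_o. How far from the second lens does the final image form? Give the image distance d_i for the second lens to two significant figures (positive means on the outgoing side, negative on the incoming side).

Lens 1: 1/d_i1 = 1/f_1 - 1/d_o1 = 1/29 - 1/99.5 = 0.02443 cm^-1, so d_i1 = 40.929 cm.
This image would form 40.929 cm past lens 1, i.e. 13.429 cm beyond lens 2, so it is a virtual object for lens 2: d_o2 = 27.5 - 40.929 = -13.429 cm.
Lens 2: 1/d_i2 = 1/f_2 - 1/d_o2 = 1/5 - 1/(-13.429) = 0.27447 cm^-1, so d_i2 = 3.643 cm.

3.6 cm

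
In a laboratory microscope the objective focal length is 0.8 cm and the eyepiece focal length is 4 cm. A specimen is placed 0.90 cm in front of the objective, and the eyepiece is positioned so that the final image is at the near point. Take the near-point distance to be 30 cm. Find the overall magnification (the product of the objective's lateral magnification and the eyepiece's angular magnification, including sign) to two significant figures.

-68

Objective: 1/d_i = 1/f_obj - 1/d_o = 1/0.8 - 1/0.90 = 0.13889 cm^-1, so d_i = 7.200 cm.
m_obj = -d_i/d_o = -7.200/0.90 = -8.000.
Eyepiece angular magnification (image at near point): M_eye = 1 + D/f_e = 1 + 30/4 = 8.500.
Overall M = m_obj x M_eye = (-8.000)(8.500) = -68.00.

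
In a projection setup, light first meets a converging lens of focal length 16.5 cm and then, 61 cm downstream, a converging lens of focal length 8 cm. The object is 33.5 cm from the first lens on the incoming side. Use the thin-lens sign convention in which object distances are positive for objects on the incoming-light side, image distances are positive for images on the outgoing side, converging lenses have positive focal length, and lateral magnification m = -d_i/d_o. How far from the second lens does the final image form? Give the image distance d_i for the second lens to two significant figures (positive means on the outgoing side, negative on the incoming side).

Lens 1: 1/d_i1 = 1/f_1 - 1/d_o1 = 1/16.5 - 1/33.5 = 0.03076 cm^-1, so d_i1 = 32.515 cm.
That image sits 28.485 cm in front of the second lens, so d_o2 = 28.485 cm.
Lens 2: 1/d_i2 = 1/f_2 - 1/d_o2 = 1/8 - 1/(28.485) = 0.08989 cm^-1, so d_i2 = 11.124 cm.

11 cm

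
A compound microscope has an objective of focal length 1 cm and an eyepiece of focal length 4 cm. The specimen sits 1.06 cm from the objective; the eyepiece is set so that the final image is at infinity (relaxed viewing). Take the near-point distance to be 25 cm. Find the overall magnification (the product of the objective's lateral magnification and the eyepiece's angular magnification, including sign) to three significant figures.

-104

Objective: 1/d_i = 1/f_obj - 1/d_o = 1/1 - 1/1.06 = 0.05660 cm^-1, so d_i = 17.667 cm.
m_obj = -d_i/d_o = -17.667/1.06 = -16.667.
Eyepiece angular magnification (image at infinity): M_eye = D/f_e = 25/4 = 6.250.
Overall M = m_obj x M_eye = (-16.667)(6.250) = -104.17.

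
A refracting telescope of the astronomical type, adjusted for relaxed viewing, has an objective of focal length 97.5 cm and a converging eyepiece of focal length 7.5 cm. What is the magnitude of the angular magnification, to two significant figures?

13

|M| = f_obj/|f_eye| = 97.5/7.5 = 13.000.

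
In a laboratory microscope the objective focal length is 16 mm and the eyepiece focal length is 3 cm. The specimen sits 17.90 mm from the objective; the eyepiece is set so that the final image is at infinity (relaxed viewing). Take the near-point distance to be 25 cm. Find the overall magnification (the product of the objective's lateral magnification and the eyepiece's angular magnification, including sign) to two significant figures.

-70

Convert to cm: f_obj = 16 mm = 1.6 cm; d_o = 17.90 mm = 1.79 cm.
Objective: 1/d_i = 1/f_obj - 1/d_o = 1/1.6 - 1/1.79 = 0.06634 cm^-1, so d_i = 15.074 cm.
m_obj = -d_i/d_o = -15.074/1.79 = -8.421.
Eyepiece angular magnification (image at infinity): M_eye = D/f_e = 25/3 = 8.333.
Overall M = m_obj x M_eye = (-8.421)(8.333) = -70.18.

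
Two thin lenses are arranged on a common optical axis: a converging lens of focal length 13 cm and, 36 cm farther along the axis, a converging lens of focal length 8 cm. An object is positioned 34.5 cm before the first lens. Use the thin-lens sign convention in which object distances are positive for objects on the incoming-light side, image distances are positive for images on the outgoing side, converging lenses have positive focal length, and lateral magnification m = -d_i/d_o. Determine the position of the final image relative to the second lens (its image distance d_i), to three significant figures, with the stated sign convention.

First lens: d_i1 = 1/(1/13 - 1/34.5) = 20.860 cm.
Object distance for lens 2: d_o2 = 36 - 20.860 = 15.140 cm.
Second lens: d_i2 = 1/(1/8 - 1/(15.140)) = 16.964 cm.

17.0 cm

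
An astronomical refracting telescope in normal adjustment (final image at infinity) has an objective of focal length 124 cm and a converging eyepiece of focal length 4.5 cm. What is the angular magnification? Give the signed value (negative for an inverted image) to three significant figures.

M = -f_obj/f_eye = -124/(4.5) = -27.556.

-27.6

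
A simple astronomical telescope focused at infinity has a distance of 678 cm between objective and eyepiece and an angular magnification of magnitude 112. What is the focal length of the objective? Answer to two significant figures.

In normal adjustment the tube length equals f_obj + f_eye and |M| = f_obj/f_eye.
So f_obj = 112 f_eye and 112 f_eye + f_eye = 678 cm, giving f_eye = 678/113 = 6.000 cm and f_obj = 672.000 cm.

670 cm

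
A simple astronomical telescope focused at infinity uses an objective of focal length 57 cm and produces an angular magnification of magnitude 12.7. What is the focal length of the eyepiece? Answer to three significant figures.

|M| = f_obj/f_eye, so f_eye = f_obj/|M| = 57/12.7 = 4.488 cm.

4.49 cm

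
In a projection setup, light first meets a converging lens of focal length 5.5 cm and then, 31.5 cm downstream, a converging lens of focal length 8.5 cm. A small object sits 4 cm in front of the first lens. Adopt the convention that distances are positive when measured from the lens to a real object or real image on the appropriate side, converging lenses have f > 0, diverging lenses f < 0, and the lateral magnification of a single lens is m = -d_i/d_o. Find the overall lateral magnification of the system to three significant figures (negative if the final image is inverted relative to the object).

-0.827

Lens 1: 1/d_i1 = 1/f_1 - 1/d_o1 = 1/5.5 - 1/4 = -0.06818 cm^-1, so d_i1 = -14.667 cm.
m_1 = -(-14.667)/4 = 3.6667.
The intermediate image is virtual, 14.667 cm to the left of lens 1, so d_o2 = L - d_i1 = 31.5 - (-14.667) = 46.167 cm.
Lens 2: 1/d_i2 = 1/f_2 - 1/d_o2 = 1/8.5 - 1/(46.167) = 0.09599 cm^-1, so d_i2 = 10.418 cm.
m_2 = -(10.418)/(46.167) = -0.2257.
The system's lateral magnification is m_1 m_2 = (3.6667)(-0.2257) = -0.8274.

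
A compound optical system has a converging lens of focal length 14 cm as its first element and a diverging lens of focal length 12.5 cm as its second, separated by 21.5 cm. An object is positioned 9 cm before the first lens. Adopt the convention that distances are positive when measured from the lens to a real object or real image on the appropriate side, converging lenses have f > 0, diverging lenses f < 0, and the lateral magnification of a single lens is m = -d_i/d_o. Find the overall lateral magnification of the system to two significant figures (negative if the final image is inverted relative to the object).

Lens 1: 1/d_i1 = 1/f_1 - 1/d_o1 = 1/14 - 1/9 = -0.03968 cm^-1, so d_i1 = -25.200 cm.
m_1 = -(-25.200)/9 = 2.8000.
The intermediate image is virtual, 25.200 cm to the left of lens 1, so d_o2 = L - d_i1 = 21.5 - (-25.200) = 46.700 cm.
Lens 2: 1/d_i2 = 1/f_2 - 1/d_o2 = 1/(-12.5) - 1/(46.700) = -0.10141 cm^-1, so d_i2 = -9.861 cm.
m_2 = -(-9.861)/(46.700) = 0.2111.
Total m = m_1 x m_2 = (2.8000)(0.2111) = 0.5912.

0.59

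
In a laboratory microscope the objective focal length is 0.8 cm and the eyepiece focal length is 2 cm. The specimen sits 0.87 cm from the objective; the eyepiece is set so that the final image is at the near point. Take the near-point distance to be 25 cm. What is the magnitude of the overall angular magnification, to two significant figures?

Objective: 1/d_i = 1/f_obj - 1/d_o = 1/0.8 - 1/0.87 = 0.10057 cm^-1, so d_i = 9.943 cm.
m_obj = -d_i/d_o = -9.943/0.87 = -11.429.
Eyepiece angular magnification (image at near point): M_eye = 1 + D/f_e = 1 + 25/2 = 13.500.
Overall M = m_obj x M_eye = (-11.429)(13.500) = -154.29.
|M| = 154.29.

150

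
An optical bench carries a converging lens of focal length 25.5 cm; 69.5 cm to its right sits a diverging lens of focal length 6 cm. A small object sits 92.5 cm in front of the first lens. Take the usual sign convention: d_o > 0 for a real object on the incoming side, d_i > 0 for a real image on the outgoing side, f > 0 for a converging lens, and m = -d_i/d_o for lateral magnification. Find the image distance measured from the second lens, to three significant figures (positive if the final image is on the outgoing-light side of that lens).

-5.11 cm

Lens 1: 1/d_i1 = 1/f_1 - 1/d_o1 = 1/25.5 - 1/92.5 = 0.02840 cm^-1, so d_i1 = 35.205 cm.
The intermediate image is 35.205 cm to the right of lens 1, so d_o2 = L - d_i1 = 69.5 - 35.205 = 34.295 cm.
Lens 2: 1/d_i2 = 1/f_2 - 1/d_o2 = 1/(-6) - 1/(34.295) = -0.19583 cm^-1, so d_i2 = -5.107 cm.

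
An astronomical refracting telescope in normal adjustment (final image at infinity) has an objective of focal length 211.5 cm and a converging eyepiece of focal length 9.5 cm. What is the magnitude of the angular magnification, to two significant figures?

|M| = f_obj/|f_eye| = 211.5/9.5 = 22.263.

22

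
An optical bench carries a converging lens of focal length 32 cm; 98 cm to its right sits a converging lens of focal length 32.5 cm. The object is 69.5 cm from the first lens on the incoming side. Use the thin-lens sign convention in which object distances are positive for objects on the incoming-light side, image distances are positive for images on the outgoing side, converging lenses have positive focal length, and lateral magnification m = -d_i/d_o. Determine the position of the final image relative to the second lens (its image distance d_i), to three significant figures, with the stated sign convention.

First lens: d_i1 = 1/(1/32 - 1/69.5) = 59.307 cm.
That image sits 38.693 cm in front of the second lens, so d_o2 = 38.693 cm.
Second lens: d_i2 = 1/(1/32.5 - 1/(38.693)) = 203.046 cm.

203 cm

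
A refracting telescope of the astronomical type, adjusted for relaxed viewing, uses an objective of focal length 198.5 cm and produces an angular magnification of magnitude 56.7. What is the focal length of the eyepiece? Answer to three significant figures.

3.50 cm

|M| = f_obj/f_eye, so f_eye = f_obj/|M| = 198.5/56.7 = 3.501 cm.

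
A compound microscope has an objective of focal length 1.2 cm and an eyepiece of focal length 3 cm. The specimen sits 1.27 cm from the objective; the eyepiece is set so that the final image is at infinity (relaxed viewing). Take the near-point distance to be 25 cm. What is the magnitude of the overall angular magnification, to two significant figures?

140

Objective: 1/d_i = 1/f_obj - 1/d_o = 1/1.2 - 1/1.27 = 0.04593 cm^-1, so d_i = 21.771 cm.
m_obj = -d_i/d_o = -21.771/1.27 = -17.143.
Eyepiece angular magnification (image at infinity): M_eye = D/f_e = 25/3 = 8.333.
Overall M = m_obj x M_eye = (-17.143)(8.333) = -142.86.
|M| = 142.86.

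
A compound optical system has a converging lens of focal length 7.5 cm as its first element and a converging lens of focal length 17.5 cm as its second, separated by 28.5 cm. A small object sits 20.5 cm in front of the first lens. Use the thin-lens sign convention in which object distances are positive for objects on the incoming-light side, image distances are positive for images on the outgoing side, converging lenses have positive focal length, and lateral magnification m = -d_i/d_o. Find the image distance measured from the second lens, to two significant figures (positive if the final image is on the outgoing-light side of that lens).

Applying the thin-lens equation to the first lens, 1/7.5 = 1/20.5 + 1/d_i1, which gives d_i1 = 11.827 cm.
Object distance for lens 2: d_o2 = 28.5 - 11.827 = 16.673 cm.
Applying the thin-lens equation again with f_2 = 17.5 cm and d_o2 = 16.673 cm gives d_i2 = -352.849 cm.

-350 cm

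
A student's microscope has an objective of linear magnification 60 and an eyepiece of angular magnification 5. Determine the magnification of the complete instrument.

The overall magnification of a compound microscope is the product of the objective and eyepiece magnifications:
M = M_obj x M_eye = 60 x 5 = 300.

300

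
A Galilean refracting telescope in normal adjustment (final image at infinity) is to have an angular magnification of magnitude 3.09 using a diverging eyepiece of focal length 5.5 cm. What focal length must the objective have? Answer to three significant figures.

|M| = f_obj/|f_eye|, so f_obj = |M| x |f_eye| = 3.09 x 5.5 = 16.995 cm.

17.0 cm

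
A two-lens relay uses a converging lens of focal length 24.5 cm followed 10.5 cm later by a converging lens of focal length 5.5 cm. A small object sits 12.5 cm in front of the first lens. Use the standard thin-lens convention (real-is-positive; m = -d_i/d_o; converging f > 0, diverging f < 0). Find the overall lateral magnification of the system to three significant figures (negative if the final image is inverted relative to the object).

Lens 1: 1/d_i1 = 1/f_1 - 1/d_o1 = 1/24.5 - 1/12.5 = -0.03918 cm^-1, so d_i1 = -25.521 cm.
m_1 = -(-25.521)/12.5 = 2.0417.
The intermediate image is virtual, 25.521 cm to the left of lens 1, so d_o2 = L - d_i1 = 10.5 - (-25.521) = 36.021 cm.
Lens 2: 1/d_i2 = 1/f_2 - 1/d_o2 = 1/5.5 - 1/(36.021) = 0.15406 cm^-1, so d_i2 = 6.491 cm.
m_2 = -(6.491)/(36.021) = -0.1802.
Overall magnification: m = m_1 m_2 = -0.3679.

-0.368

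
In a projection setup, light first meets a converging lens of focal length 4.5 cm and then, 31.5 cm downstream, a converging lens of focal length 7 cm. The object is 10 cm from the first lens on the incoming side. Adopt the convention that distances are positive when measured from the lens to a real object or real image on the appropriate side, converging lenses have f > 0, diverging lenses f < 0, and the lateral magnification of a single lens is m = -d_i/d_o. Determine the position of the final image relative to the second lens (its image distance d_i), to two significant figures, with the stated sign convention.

Applying the thin-lens equation to the first lens, 1/4.5 = 1/10 + 1/d_i1, which gives d_i1 = 8.182 cm.
That image sits 23.318 cm in front of the second lens, so d_o2 = 23.318 cm.
Applying the thin-lens equation again with f_2 = 7 cm and d_o2 = 23.318 cm gives d_i2 = 10.003 cm.

10 cm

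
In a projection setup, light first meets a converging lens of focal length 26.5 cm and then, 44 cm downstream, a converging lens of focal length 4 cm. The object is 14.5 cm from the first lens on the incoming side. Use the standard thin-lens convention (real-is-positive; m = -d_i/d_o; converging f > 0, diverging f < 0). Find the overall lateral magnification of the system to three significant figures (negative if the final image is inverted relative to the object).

-0.123

Applying the thin-lens equation to the first lens, 1/26.5 = 1/14.5 + 1/d_i1, which gives d_i1 = -32.021 cm.
Its lateral magnification is m_1 = -d_i1/d_o1 = -(-32.021)/14.5 = 2.2083.
With d_i1 < 0 the first image is virtual and lies on the object side; the object distance for lens 2 is d_o2 = 44 - (-32.021) = 76.021 cm.
Applying the thin-lens equation again with f_2 = 4 cm and d_o2 = 76.021 cm gives d_i2 = 4.222 cm.
m_2 = -(4.222)/(76.021) = -0.0555.
The system's lateral magnification is m_1 m_2 = (2.2083)(-0.0555) = -0.1226.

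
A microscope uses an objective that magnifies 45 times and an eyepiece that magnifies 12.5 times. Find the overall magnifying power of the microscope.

562.5

The overall magnification of a compound microscope is the product of the objective and eyepiece magnifications:
M = M_obj x M_eye = 45 x 12.5 = 562.5.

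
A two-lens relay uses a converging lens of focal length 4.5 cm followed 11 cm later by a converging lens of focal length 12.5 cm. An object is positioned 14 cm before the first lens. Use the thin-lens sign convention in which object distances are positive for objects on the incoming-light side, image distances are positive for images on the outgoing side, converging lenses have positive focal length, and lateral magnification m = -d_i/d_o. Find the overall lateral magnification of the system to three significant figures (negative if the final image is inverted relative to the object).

-0.728

First lens: d_i1 = 1/(1/4.5 - 1/14) = 6.632 cm.
m_1 = -(6.632)/14 = -0.4737.
That image sits 4.368 cm in front of the second lens, so d_o2 = 4.368 cm.
Second lens: d_i2 = 1/(1/12.5 - 1/(4.368)) = -6.715 cm.
m_2 = -(-6.715)/(4.368) = 1.5372.
The system's lateral magnification is m_1 m_2 = (-0.4737)(1.5372) = -0.7282.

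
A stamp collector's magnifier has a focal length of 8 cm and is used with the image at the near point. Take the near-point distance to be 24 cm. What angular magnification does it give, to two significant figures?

M = 1 + D/f = 1 + 24/8 = 4.000.

4.0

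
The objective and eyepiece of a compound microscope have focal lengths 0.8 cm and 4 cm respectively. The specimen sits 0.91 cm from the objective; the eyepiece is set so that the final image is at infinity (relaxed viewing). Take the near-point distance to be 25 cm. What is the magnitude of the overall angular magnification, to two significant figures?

45

Objective: 1/d_i = 1/f_obj - 1/d_o = 1/0.8 - 1/0.91 = 0.15110 cm^-1, so d_i = 6.618 cm.
m_obj = -d_i/d_o = -6.618/0.91 = -7.273.
Eyepiece angular magnification (image at infinity): M_eye = D/f_e = 25/4 = 6.250.
Overall M = m_obj x M_eye = (-7.273)(6.250) = -45.45.
|M| = 45.45.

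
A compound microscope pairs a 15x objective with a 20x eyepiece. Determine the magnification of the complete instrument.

The overall magnification of a compound microscope is the product of the objective and eyepiece magnifications:
M = M_obj x M_eye = 15 x 20 = 300.

300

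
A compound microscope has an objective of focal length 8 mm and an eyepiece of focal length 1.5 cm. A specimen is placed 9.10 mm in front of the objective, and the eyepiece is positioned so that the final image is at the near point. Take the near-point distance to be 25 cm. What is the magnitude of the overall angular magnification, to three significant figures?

128

Convert to cm: f_obj = 8 mm = 0.8 cm; d_o = 9.10 mm = 0.91 cm.
Objective: 1/d_i = 1/f_obj - 1/d_o = 1/0.8 - 1/0.91 = 0.15110 cm^-1, so d_i = 6.618 cm.
m_obj = -d_i/d_o = -6.618/0.91 = -7.273.
Eyepiece angular magnification (image at near point): M_eye = 1 + D/f_e = 1 + 25/1.5 = 17.667.
Overall M = m_obj x M_eye = (-7.273)(17.667) = -128.48.
|M| = 128.48.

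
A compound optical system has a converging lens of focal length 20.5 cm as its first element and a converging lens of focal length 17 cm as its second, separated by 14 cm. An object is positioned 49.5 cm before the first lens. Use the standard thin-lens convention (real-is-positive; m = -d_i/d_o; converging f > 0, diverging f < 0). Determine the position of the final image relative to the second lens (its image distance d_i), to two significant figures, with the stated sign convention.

9.4 cm

First lens: d_i1 = 1/(1/20.5 - 1/49.5) = 34.991 cm.
Since 34.991 cm > 14 cm, the first image lies past the second lens and serves as a virtual object: d_o2 = L - d_i1 = -20.991 cm.
Second lens: d_i2 = 1/(1/17 - 1/(-20.991)) = 9.393 cm.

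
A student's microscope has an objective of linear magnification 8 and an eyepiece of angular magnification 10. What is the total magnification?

80

The overall magnification of a compound microscope is the product of the objective and eyepiece magnifications:
M = M_obj x M_eye = 8 x 10 = 80.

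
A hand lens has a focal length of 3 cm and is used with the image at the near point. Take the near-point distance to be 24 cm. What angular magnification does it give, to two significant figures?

M = 1 + D/f = 1 + 24/3 = 9.000.

9.0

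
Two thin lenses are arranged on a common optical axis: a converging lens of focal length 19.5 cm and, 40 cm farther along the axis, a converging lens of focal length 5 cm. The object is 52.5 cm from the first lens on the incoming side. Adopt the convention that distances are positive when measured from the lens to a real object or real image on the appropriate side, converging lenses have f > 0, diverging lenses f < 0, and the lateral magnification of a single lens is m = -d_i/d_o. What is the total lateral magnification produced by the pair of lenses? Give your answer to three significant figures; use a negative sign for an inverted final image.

Lens 1: 1/d_i1 = 1/f_1 - 1/d_o1 = 1/19.5 - 1/52.5 = 0.03223 cm^-1, so d_i1 = 31.023 cm.
m_1 = -(31.023)/52.5 = -0.5909.
The intermediate image is 31.023 cm to the right of lens 1, so d_o2 = L - d_i1 = 40 - 31.023 = 8.977 cm.
Lens 2: 1/d_i2 = 1/f_2 - 1/d_o2 = 1/5 - 1/(8.977) = 0.08861 cm^-1, so d_i2 = 11.286 cm.
m_2 = -(11.286)/(8.977) = -1.2571.
Overall magnification: m = m_1 m_2 = 0.7429.

0.743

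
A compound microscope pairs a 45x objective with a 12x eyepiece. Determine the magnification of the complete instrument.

The overall magnification of a compound microscope is the product of the objective and eyepiece magnifications:
M = M_obj x M_eye = 45 x 12 = 540.

540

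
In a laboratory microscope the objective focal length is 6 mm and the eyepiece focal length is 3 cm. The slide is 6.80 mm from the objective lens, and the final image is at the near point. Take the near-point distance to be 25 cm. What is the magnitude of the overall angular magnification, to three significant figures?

Convert to cm: f_obj = 6 mm = 0.6 cm; d_o = 6.80 mm = 0.68 cm.
Objective: 1/d_i = 1/f_obj - 1/d_o = 1/0.6 - 1/0.68 = 0.19608 cm^-1, so d_i = 5.100 cm.
m_obj = -d_i/d_o = -5.100/0.68 = -7.500.
Eyepiece angular magnification (image at near point): M_eye = 1 + D/f_e = 1 + 25/3 = 9.333.
Overall M = m_obj x M_eye = (-7.500)(9.333) = -70.00.
|M| = 70.00.

70.0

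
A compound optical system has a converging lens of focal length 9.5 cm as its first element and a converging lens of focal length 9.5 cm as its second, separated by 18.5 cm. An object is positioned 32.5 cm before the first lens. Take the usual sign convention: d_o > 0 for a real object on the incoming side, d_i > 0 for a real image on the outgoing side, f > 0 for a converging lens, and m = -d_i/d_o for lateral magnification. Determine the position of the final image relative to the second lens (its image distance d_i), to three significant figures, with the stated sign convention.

-10.9 cm

First lens: d_i1 = 1/(1/9.5 - 1/32.5) = 13.424 cm.
The intermediate image is 13.424 cm to the right of lens 1, so d_o2 = L - d_i1 = 18.5 - 13.424 = 5.076 cm.
Second lens: d_i2 = 1/(1/9.5 - 1/(5.076)) = -10.900 cm.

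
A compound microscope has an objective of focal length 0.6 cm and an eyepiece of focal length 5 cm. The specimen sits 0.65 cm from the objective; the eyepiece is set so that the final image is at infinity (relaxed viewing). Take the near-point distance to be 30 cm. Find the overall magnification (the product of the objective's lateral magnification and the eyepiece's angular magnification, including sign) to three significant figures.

Objective: 1/d_i = 1/f_obj - 1/d_o = 1/0.6 - 1/0.65 = 0.12821 cm^-1, so d_i = 7.800 cm.
m_obj = -d_i/d_o = -7.800/0.65 = -12.000.
Eyepiece angular magnification (image at infinity): M_eye = D/f_e = 30/5 = 6.000.
Overall M = m_obj x M_eye = (-12.000)(6.000) = -72.00.

-72.0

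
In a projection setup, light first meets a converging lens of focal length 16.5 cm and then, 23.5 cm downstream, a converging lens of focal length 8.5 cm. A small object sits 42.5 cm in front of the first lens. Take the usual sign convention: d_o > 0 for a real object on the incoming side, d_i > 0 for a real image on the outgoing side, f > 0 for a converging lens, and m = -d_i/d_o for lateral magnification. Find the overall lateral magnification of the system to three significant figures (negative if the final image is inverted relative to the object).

-0.451

Lens 1: 1/d_i1 = 1/f_1 - 1/d_o1 = 1/16.5 - 1/42.5 = 0.03708 cm^-1, so d_i1 = 26.971 cm.
m_1 = -(26.971)/42.5 = -0.6346.
Since 26.971 cm > 23.5 cm, the first image lies past the second lens and serves as a virtual object: d_o2 = L - d_i1 = -3.471 cm.
Lens 2: 1/d_i2 = 1/f_2 - 1/d_o2 = 1/8.5 - 1/(-3.471) = 0.40574 cm^-1, so d_i2 = 2.465 cm.
m_2 = -(2.465)/(-3.471) = 0.7100.
Total m = m_1 x m_2 = (-0.6346)(0.7100) = -0.4506.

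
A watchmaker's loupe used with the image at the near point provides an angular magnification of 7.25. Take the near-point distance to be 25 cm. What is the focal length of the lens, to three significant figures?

4.00 cm

For the image at the near point, M = 1 + D/f.
f = D/(M - 1) = 25/(7.25 - 1) = 4.000 cm.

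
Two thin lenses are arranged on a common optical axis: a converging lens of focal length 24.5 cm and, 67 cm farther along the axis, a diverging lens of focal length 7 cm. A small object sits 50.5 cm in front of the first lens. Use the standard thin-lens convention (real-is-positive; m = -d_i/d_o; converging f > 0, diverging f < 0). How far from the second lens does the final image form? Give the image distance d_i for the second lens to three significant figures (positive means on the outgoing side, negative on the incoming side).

-5.14 cm

First lens: d_i1 = 1/(1/24.5 - 1/50.5) = 47.587 cm.
The intermediate image is 47.587 cm to the right of lens 1, so d_o2 = L - d_i1 = 67 - 47.587 = 19.413 cm.
Second lens: d_i2 = 1/(1/(-7) - 1/(19.413)) = -5.145 cm.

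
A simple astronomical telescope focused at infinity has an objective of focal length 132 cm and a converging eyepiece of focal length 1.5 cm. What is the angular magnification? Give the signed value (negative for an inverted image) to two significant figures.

M = -f_obj/f_eye = -132/(1.5) = -88.000.

-88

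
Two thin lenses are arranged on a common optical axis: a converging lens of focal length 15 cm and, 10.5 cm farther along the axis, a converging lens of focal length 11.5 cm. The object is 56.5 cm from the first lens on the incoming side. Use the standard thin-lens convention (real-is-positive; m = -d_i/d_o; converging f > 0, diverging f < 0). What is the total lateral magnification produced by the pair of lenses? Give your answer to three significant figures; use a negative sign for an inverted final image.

-0.194

Lens 1: 1/d_i1 = 1/f_1 - 1/d_o1 = 1/15 - 1/56.5 = 0.04897 cm^-1, so d_i1 = 20.422 cm.
m_1 = -(20.422)/56.5 = -0.3614.
Since 20.422 cm > 10.5 cm, the first image lies past the second lens and serves as a virtual object: d_o2 = L - d_i1 = -9.922 cm.
Lens 2: 1/d_i2 = 1/f_2 - 1/d_o2 = 1/11.5 - 1/(-9.922) = 0.18775 cm^-1, so d_i2 = 5.326 cm.
m_2 = -(5.326)/(-9.922) = 0.5368.
Overall magnification: m = m_1 m_2 = -0.1940.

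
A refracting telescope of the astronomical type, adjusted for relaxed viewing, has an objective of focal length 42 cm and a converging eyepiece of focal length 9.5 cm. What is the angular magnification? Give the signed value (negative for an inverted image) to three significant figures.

M = -f_obj/f_eye = -42/(9.5) = -4.421.

-4.42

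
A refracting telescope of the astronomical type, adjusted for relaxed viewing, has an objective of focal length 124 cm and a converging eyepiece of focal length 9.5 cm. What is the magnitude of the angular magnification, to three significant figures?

13.1

|M| = f_obj/|f_eye| = 124/9.5 = 13.053.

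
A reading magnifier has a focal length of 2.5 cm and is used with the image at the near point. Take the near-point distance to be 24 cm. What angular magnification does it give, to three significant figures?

M = 1 + D/f = 1 + 24/2.5 = 10.600.

10.6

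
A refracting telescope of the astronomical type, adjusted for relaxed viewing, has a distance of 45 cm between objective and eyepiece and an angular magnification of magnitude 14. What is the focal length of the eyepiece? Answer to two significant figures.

3.0 cm

In normal adjustment the tube length equals f_obj + f_eye and |M| = f_obj/f_eye.
So f_obj = 14 f_eye and 14 f_eye + f_eye = 45 cm, giving f_eye = 45/15 = 3.000 cm and f_obj = 42.000 cm.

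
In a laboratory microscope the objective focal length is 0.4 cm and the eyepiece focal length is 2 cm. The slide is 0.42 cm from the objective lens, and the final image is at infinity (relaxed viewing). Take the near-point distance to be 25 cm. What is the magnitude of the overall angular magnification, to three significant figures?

Objective: 1/d_i = 1/f_obj - 1/d_o = 1/0.4 - 1/0.42 = 0.11905 cm^-1, so d_i = 8.400 cm.
m_obj = -d_i/d_o = -8.400/0.42 = -20.000.
Eyepiece angular magnification (image at infinity): M_eye = D/f_e = 25/2 = 12.500.
Overall M = m_obj x M_eye = (-20.000)(12.500) = -250.00.
|M| = 250.00.

250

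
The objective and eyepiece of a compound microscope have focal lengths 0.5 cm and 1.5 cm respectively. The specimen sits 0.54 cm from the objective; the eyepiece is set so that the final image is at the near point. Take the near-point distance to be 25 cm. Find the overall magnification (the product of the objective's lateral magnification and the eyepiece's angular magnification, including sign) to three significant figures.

-221

Objective: 1/d_i = 1/f_obj - 1/d_o = 1/0.5 - 1/0.54 = 0.14815 cm^-1, so d_i = 6.750 cm.
m_obj = -d_i/d_o = -6.750/0.54 = -12.500.
Eyepiece angular magnification (image at near point): M_eye = 1 + D/f_e = 1 + 25/1.5 = 17.667.
Overall M = m_obj x M_eye = (-12.500)(17.667) = -220.83.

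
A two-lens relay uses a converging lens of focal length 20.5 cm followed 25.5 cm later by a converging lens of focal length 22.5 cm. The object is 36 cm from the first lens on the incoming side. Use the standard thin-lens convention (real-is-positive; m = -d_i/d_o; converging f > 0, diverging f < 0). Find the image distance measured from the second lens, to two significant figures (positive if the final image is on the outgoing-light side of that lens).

First lens: d_i1 = 1/(1/20.5 - 1/36) = 47.613 cm.
This image would form 47.613 cm past lens 1, i.e. 22.113 cm beyond lens 2, so it is a virtual object for lens 2: d_o2 = 25.5 - 47.613 = -22.113 cm.
Second lens: d_i2 = 1/(1/22.5 - 1/(-22.113)) = 11.152 cm.

11 cm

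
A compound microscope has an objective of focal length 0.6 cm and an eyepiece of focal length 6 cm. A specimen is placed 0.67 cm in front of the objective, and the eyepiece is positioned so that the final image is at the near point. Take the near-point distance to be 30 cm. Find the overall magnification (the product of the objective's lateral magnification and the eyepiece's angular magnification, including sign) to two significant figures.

-51

Objective: 1/d_i = 1/f_obj - 1/d_o = 1/0.6 - 1/0.67 = 0.17413 cm^-1, so d_i = 5.743 cm.
m_obj = -d_i/d_o = -5.743/0.67 = -8.571.
Eyepiece angular magnification (image at near point): M_eye = 1 + D/f_e = 1 + 30/6 = 6.000.
Overall M = m_obj x M_eye = (-8.571)(6.000) = -51.43.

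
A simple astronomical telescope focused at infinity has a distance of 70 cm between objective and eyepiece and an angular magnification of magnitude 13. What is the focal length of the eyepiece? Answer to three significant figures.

5.00 cm

In normal adjustment the tube length equals f_obj + f_eye and |M| = f_obj/f_eye.
So f_obj = 13 f_eye and 13 f_eye + f_eye = 70 cm, giving f_eye = 70/14 = 5.000 cm and f_obj = 65.000 cm.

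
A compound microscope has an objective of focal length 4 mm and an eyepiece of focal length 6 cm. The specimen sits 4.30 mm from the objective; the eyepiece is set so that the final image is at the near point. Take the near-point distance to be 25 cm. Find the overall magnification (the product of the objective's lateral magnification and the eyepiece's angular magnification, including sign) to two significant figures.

Convert to cm: f_obj = 4 mm = 0.4 cm; d_o = 4.30 mm = 0.43 cm.
Objective: 1/d_i = 1/f_obj - 1/d_o = 1/0.4 - 1/0.43 = 0.17442 cm^-1, so d_i = 5.733 cm.
m_obj = -d_i/d_o = -5.733/0.43 = -13.333.
Eyepiece angular magnification (image at near point): M_eye = 1 + D/f_e = 1 + 25/6 = 5.167.
Overall M = m_obj x M_eye = (-13.333)(5.167) = -68.89.

-69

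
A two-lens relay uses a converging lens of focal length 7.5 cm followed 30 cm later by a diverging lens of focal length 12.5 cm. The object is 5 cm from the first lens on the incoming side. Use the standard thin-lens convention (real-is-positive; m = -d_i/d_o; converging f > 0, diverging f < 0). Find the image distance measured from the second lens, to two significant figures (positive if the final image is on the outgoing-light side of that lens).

-9.8 cm

Applying the thin-lens equation to the first lens, 1/7.5 = 1/5 + 1/d_i1, which gives d_i1 = -15.000 cm.
The intermediate image is virtual, 15.000 cm to the left of lens 1, so d_o2 = L - d_i1 = 30 - (-15.000) = 45.000 cm.
Applying the thin-lens equation again with f_2 = -12.5 cm and d_o2 = 45.000 cm gives d_i2 = -9.783 cm.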